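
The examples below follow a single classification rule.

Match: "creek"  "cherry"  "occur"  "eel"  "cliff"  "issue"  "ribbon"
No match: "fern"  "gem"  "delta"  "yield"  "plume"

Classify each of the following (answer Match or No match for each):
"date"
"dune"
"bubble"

No match, No match, Match

The distinguishing property — has a double letter — holds for all the 'Match' cases and none of the 'No match' cases.
"date" → no doubled letter → No match.
"dune" → no doubled letter → No match.
"bubble" → 'bb' doubled → Match.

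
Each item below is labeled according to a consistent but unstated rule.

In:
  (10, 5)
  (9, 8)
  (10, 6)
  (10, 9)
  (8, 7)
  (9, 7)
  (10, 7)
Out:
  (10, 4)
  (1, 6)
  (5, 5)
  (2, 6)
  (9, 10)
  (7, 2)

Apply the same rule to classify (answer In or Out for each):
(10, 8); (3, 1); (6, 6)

In, Out, Out

The common property of the 'In' items is: first > second AND sum ≥ 15. No 'Out' item has it.
(10, 8) — 10 > 8, 10+8 = 18, hence In. (3, 1) — 3 > 1, 3+1 = 4, hence Out. (6, 6) — 6 = 6, 6+6 = 12, hence Out.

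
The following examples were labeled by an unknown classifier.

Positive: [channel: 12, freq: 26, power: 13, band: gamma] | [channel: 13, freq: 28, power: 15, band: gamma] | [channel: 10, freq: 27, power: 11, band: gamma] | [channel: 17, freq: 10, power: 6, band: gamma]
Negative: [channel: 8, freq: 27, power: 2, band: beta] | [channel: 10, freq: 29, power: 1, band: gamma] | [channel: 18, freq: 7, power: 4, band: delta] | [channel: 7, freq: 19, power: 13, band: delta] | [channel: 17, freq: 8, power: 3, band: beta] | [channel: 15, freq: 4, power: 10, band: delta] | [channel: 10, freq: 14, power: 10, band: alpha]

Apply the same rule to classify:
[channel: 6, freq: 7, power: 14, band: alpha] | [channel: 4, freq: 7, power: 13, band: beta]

Negative, Negative

The pattern is that an item is 'Positive' exactly when: band is gamma AND freq ≤ 28.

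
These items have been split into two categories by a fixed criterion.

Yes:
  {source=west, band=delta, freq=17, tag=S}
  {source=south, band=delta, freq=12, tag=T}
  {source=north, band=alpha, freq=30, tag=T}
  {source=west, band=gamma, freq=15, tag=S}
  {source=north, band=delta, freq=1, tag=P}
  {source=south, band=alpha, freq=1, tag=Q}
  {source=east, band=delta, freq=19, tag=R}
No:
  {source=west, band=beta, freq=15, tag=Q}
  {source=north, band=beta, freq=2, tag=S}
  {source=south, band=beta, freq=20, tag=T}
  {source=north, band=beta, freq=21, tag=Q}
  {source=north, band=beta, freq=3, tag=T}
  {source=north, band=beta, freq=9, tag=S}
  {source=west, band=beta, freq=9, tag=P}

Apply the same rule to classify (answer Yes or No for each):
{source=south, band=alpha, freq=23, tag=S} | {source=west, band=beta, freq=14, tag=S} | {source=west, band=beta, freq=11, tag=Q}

Yes, No, No

The classifier is using: band is not beta.
{source=south, band=alpha, freq=23, tag=S}: band is alpha — meets the rule, so Yes.
{source=west, band=beta, freq=14, tag=S}: band is beta — fails the rule, so No.
{source=west, band=beta, freq=11, tag=Q}: band is beta — fails the rule, so No.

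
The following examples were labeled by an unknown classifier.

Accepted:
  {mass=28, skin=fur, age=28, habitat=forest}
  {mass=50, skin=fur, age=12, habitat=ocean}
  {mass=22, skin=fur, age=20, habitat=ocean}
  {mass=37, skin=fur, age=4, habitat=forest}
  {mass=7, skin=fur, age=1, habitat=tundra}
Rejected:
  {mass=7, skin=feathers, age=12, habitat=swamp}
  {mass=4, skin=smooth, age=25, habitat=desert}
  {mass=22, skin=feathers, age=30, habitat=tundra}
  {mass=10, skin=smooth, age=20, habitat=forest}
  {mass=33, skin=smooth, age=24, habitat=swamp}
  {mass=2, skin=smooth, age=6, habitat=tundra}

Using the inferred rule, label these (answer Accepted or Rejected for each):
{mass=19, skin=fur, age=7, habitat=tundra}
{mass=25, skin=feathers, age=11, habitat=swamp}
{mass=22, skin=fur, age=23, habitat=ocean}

Checking candidate rules against both groups, what survives is: skin is fur.
{mass=19, skin=fur, age=7, habitat=tundra}: Accepted (skin is fur). {mass=25, skin=feathers, age=11, habitat=swamp}: Rejected (skin is feathers). {mass=22, skin=fur, age=23, habitat=ocean}: Accepted (skin is fur).

Accepted, Rejected, Accepted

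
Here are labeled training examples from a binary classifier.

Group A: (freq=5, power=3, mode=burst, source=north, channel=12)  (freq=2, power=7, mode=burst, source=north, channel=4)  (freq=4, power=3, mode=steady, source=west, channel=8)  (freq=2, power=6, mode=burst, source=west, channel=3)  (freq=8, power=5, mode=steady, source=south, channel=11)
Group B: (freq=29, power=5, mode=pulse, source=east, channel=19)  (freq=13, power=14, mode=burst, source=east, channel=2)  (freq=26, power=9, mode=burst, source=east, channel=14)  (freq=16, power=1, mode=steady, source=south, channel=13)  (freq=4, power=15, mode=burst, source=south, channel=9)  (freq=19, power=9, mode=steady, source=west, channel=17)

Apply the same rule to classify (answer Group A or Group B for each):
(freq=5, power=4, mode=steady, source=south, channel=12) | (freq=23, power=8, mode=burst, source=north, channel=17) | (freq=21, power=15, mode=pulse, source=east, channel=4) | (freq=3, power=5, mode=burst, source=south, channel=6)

Group A, Group B, Group B, Group A

One predicate separates the groups cleanly: power ≤ 7 AND freq ≤ 8.
(freq=5, power=4, mode=steady, source=south, channel=12): power = 4, freq = 5 — satisfies this, so Group A. (freq=23, power=8, mode=burst, source=north, channel=17): power = 8, freq = 23 — lacks this property, so Group B. (freq=21, power=15, mode=pulse, source=east, channel=4): power = 15, freq = 21 — lacks this property, so Group B. (freq=3, power=5, mode=burst, source=south, channel=6): power = 5, freq = 3 — satisfies this, so Group A.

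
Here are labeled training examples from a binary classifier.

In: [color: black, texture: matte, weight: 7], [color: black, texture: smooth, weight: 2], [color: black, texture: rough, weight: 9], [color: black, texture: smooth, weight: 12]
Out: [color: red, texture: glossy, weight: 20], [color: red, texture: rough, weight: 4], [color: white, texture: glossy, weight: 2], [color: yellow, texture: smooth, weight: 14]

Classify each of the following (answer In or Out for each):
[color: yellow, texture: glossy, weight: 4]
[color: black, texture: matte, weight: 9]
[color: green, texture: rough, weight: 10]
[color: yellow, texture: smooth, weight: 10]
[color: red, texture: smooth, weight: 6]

Rule: color is black. This holds for each 'In' example and fails for each 'Out' one.
Out: [color: yellow, texture: glossy, weight: 4], since color is yellow.
In: [color: black, texture: matte, weight: 9], since color is black.
Out: [color: green, texture: rough, weight: 10], since color is green.
Out: [color: yellow, texture: smooth, weight: 10], since color is yellow.
Out: [color: red, texture: smooth, weight: 6], since color is red.

Out, In, Out, Out, Out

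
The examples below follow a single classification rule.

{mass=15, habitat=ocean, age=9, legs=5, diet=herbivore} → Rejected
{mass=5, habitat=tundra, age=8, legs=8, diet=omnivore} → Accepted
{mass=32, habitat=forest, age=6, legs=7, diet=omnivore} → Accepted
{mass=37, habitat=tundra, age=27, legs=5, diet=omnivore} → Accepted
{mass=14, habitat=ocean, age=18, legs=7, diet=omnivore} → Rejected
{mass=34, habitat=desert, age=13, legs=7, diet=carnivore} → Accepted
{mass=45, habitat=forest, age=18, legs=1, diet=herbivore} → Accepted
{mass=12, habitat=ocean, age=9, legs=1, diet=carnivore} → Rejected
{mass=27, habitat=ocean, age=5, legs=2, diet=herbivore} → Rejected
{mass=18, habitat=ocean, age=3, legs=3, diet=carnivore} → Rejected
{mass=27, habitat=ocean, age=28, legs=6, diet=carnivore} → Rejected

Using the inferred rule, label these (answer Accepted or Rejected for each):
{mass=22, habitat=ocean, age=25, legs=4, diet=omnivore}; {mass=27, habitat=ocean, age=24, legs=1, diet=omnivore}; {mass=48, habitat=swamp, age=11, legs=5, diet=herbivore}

All 'Accepted' examples share one property — habitat is not ocean — and every 'Rejected' example lacks it.
{mass=22, habitat=ocean, age=25, legs=4, diet=omnivore}: Rejected (habitat is ocean).
{mass=27, habitat=ocean, age=24, legs=1, diet=omnivore}: Rejected (habitat is ocean).
{mass=48, habitat=swamp, age=11, legs=5, diet=herbivore}: Accepted (habitat is swamp).

Rejected, Rejected, Accepted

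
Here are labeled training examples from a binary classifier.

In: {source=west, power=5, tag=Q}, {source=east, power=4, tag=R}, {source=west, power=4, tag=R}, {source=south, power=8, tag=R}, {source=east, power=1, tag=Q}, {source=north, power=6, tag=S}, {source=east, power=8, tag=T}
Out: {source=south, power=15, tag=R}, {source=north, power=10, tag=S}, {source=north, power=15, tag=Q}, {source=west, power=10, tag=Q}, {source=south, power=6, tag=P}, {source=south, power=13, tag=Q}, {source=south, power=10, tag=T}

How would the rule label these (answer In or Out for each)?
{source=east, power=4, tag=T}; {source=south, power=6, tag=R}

The classifier is using: tag is not P AND power ≤ 8.
{source=east, power=4, tag=T} — tag is T, power = 4, hence In. {source=south, power=6, tag=R} — tag is R, power = 6, hence In.

In, In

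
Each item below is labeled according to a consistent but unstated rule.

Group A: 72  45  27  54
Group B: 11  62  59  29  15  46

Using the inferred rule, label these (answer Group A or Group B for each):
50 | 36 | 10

Rule: multiple of 9. This holds for each 'Group A' example and fails for each 'Group B' one.
50: Group B (50 = 9·5 + 5). 36: Group A (36 = 9·4). 10: Group B (10 = 9·1 + 1).

Group B, Group A, Group B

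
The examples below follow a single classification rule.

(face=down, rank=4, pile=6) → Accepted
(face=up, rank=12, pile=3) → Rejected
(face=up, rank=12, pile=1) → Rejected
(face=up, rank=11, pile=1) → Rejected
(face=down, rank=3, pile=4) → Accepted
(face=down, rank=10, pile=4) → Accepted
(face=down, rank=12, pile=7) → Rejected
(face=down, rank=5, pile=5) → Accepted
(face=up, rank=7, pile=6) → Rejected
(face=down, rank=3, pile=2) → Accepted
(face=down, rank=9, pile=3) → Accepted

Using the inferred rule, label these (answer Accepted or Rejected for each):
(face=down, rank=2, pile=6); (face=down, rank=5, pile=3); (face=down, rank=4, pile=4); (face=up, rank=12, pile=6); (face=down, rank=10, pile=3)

Accepted, Accepted, Accepted, Rejected, Accepted

The pattern is that an item is 'Accepted' exactly when: face is down AND pile ≤ 6.
Accepted: (face=down, rank=2, pile=6), since face is down, pile = 6.
Accepted: (face=down, rank=5, pile=3), since face is down, pile = 3.
Accepted: (face=down, rank=4, pile=4), since face is down, pile = 4.
Rejected: (face=up, rank=12, pile=6), since face is up, pile = 6.
Accepted: (face=down, rank=10, pile=3), since face is down, pile = 3.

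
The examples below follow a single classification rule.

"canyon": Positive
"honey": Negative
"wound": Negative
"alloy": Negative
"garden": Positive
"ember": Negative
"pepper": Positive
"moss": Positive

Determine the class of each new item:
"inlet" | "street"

Negative, Positive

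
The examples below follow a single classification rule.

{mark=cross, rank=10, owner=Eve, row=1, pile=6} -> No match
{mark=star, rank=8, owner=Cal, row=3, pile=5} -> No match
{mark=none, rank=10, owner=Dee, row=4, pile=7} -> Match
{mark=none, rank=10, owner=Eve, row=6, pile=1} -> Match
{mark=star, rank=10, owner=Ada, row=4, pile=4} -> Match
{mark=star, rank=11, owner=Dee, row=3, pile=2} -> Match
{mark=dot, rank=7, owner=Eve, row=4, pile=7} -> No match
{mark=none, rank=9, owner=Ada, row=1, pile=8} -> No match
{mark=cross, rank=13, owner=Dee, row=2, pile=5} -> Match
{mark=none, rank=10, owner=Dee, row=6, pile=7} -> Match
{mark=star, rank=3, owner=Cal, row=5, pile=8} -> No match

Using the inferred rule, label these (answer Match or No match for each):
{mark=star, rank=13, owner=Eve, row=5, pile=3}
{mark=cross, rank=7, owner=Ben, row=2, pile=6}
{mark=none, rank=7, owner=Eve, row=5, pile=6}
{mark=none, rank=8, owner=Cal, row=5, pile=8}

Match, No match, No match, No match

One predicate separates the groups cleanly: rank ≥ 9 AND row ≥ 2.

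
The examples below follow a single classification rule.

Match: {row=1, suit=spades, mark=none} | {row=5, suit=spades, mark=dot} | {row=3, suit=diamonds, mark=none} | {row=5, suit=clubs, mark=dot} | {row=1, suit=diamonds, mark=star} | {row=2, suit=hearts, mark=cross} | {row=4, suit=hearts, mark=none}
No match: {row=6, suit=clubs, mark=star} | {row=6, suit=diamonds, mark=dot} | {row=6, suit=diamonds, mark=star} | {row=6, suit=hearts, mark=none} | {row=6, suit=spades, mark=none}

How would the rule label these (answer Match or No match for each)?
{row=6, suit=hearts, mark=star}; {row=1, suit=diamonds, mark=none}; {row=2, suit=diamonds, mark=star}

A rule that fits every label: row ≤ 5 — true of each 'Match' example, false of each 'No match' one.
{row=6, suit=hearts, mark=star}: No match (row = 6). {row=1, suit=diamonds, mark=none}: Match (row = 1). {row=2, suit=diamonds, mark=star}: Match (row = 2).

No match, Match, Match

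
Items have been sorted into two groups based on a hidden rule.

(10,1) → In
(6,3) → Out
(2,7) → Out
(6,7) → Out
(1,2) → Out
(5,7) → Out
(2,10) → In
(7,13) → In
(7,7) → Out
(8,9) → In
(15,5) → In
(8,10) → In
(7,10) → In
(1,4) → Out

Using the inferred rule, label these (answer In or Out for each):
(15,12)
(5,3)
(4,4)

In, Out, Out

The rule appears to be: max ≥ 8.
(15,12) → max 15 → In. (5,3) → max 5 → Out. (4,4) → max 4 → Out.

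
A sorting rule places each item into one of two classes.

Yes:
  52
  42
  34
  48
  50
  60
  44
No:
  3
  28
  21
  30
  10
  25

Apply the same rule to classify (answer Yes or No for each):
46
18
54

Yes, No, Yes

The common property of the 'Yes' items is: at least 34. No 'No' item has it.
46: 46 ≥ 34 — matches, so Yes. 18: 18 < 34 — fails this test, so No. 54: 54 ≥ 34 — matches, so Yes.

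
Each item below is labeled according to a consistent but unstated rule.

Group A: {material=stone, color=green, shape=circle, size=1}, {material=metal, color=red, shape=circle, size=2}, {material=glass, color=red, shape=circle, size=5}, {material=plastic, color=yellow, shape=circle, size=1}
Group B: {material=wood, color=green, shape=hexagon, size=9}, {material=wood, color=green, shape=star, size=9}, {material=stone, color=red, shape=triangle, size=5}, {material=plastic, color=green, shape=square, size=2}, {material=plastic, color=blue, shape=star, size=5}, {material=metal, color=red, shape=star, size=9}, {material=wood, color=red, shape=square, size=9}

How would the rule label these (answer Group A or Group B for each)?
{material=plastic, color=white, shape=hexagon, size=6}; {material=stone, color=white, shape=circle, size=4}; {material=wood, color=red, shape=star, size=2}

Group B, Group A, Group B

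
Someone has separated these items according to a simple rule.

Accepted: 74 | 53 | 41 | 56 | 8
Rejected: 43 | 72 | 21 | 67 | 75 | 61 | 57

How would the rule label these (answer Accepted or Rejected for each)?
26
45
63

Accepted, Rejected, Rejected

Checking candidate rules against both groups, what survives is: ≡ 2 (mod 3).
Accepted: 26, since 26 mod 3 = 2. Rejected: 45, since 45 mod 3 = 0. Rejected: 63, since 63 mod 3 = 0.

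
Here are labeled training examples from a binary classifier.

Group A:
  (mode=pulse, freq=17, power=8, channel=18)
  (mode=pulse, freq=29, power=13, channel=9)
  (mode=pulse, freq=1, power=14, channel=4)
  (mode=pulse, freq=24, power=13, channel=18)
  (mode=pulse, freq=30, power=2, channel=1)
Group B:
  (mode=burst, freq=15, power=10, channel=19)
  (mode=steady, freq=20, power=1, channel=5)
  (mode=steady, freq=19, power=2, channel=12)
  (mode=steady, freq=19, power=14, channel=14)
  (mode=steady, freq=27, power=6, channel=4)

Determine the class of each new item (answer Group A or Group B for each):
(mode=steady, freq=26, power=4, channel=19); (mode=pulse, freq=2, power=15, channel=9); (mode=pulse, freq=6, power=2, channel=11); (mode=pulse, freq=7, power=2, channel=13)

Group B, Group A, Group A, Group A

All 'Group A' examples share one property — mode is pulse — and every 'Group B' example lacks it.
(mode=steady, freq=26, power=4, channel=19): mode is steady — does not pass, so Group B. (mode=pulse, freq=2, power=15, channel=9): mode is pulse — satisfies this, so Group A. (mode=pulse, freq=6, power=2, channel=11): mode is pulse — satisfies this, so Group A. (mode=pulse, freq=7, power=2, channel=13): mode is pulse — satisfies this, so Group A.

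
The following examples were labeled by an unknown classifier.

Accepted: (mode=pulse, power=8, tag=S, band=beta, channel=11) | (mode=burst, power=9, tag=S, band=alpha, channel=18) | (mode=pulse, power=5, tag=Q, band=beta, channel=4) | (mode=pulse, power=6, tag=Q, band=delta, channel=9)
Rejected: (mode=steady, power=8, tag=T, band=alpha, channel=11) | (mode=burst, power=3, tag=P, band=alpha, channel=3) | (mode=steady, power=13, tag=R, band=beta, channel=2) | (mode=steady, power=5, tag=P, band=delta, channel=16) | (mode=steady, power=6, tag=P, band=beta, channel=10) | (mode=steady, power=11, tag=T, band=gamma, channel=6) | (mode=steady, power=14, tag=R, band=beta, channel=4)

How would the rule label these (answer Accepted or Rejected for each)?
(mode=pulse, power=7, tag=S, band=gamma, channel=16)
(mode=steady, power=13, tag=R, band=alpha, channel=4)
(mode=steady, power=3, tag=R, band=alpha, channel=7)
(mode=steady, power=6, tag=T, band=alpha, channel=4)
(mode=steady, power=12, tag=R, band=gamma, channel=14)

Accepted, Rejected, Rejected, Rejected, Rejected

The simplest hypothesis consistent with all the labels is: tag is Q OR tag is S.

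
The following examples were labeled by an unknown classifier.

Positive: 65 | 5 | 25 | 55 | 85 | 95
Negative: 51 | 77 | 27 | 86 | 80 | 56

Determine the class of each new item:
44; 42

Negative, Negative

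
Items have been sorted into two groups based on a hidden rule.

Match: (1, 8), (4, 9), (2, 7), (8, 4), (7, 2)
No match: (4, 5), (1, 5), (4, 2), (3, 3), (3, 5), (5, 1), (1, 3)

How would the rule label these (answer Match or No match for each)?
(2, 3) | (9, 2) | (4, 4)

Every 'Match' example satisfies: max ≥ 7. None of the 'No match' examples do.
(2, 3) — max 3, hence No match. (9, 2) — max 9, hence Match. (4, 4) — max 4, hence No match.

No match, Match, No match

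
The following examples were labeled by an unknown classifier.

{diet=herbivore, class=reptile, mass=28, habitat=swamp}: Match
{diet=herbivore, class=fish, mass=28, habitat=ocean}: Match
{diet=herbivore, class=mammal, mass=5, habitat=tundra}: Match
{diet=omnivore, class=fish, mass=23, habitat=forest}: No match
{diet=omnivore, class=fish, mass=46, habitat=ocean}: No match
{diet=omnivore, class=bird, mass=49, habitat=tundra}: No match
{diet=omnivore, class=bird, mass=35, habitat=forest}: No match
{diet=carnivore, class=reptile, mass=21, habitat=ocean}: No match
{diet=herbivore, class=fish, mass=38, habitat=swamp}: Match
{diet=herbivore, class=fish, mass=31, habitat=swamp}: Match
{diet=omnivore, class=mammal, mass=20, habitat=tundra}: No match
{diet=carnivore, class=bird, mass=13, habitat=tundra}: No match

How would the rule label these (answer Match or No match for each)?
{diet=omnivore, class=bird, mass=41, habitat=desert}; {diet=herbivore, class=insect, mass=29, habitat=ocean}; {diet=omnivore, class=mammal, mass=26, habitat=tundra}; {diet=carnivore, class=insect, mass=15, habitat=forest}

The common property of the 'Match' items is: diet is herbivore. No 'No match' item has it.

No match, Match, No match, No match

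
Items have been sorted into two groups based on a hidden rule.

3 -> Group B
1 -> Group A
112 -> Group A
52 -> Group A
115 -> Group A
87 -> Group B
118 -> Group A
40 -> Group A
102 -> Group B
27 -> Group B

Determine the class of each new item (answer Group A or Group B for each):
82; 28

The simplest hypothesis consistent with all the labels is: not a multiple of 3.
82: 82 = 3·27 + 1 — satisfies this, so Group A.
28: 28 = 3·9 + 1 — satisfies this, so Group A.

Group A, Group A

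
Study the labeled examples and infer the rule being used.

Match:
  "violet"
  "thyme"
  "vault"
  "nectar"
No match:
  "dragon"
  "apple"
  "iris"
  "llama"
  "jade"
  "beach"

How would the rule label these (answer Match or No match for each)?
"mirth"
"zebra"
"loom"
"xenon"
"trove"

Match, No match, No match, No match, Match

The classifier is using: contains 't'.
"mirth" → has 't' → Match. "zebra" → no 't' → No match. "loom" → no 't' → No match. "xenon" → no 't' → No match. "trove" → has 't' → Match.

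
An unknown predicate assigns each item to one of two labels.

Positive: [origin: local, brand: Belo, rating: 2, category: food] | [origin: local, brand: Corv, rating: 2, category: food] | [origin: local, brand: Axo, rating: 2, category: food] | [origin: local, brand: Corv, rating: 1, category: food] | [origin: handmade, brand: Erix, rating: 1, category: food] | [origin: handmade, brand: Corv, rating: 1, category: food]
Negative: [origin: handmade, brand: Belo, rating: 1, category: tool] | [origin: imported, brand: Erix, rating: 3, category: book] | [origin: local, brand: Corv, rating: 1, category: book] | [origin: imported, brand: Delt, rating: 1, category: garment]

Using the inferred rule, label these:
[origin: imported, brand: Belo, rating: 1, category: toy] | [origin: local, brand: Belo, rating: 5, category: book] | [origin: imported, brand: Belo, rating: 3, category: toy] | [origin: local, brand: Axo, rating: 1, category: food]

Negative, Negative, Negative, Positive

Comparing the two groups points to one rule — category is food.
Negative: [origin: imported, brand: Belo, rating: 1, category: toy], since category is toy. Negative: [origin: local, brand: Belo, rating: 5, category: book], since category is book. Negative: [origin: imported, brand: Belo, rating: 3, category: toy], since category is toy. Positive: [origin: local, brand: Axo, rating: 1, category: food], since category is food.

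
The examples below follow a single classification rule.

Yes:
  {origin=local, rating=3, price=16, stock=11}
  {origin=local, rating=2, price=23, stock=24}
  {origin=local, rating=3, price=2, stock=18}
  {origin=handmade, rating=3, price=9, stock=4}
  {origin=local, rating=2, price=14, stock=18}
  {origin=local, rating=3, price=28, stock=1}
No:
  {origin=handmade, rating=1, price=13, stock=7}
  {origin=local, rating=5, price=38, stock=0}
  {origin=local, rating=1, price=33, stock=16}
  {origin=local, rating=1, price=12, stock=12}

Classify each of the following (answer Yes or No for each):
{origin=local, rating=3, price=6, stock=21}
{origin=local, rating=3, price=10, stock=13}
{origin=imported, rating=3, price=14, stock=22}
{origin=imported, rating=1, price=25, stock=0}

Yes, Yes, Yes, No

All 'Yes' examples share one property — rating ≥ 2 AND stock ≥ 1 — and every 'No' example lacks it.
Yes: {origin=local, rating=3, price=6, stock=21}, since rating = 3, stock = 21. Yes: {origin=local, rating=3, price=10, stock=13}, since rating = 3, stock = 13. Yes: {origin=imported, rating=3, price=14, stock=22}, since rating = 3, stock = 22. No: {origin=imported, rating=1, price=25, stock=0}, since rating = 1, stock = 0.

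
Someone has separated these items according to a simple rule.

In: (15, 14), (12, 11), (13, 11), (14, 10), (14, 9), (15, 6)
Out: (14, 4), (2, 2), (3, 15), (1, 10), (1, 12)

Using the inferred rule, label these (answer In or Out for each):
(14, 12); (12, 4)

In, Out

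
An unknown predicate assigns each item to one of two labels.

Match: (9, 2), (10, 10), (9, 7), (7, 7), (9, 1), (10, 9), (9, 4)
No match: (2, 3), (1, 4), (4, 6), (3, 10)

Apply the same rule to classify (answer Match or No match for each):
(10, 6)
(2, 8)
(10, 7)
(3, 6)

Match, No match, Match, No match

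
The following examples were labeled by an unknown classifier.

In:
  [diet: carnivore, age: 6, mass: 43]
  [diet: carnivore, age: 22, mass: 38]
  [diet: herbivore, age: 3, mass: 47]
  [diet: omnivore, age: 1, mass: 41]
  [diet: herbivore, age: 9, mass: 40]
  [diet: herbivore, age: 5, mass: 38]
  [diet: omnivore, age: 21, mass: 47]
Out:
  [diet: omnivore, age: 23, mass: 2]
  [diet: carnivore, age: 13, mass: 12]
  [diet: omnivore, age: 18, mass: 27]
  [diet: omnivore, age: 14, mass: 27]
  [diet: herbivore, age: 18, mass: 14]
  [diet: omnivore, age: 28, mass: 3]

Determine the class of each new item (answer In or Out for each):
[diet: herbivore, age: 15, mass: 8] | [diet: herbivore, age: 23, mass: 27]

'In' ⟺ mass ≥ 38.

Out, Out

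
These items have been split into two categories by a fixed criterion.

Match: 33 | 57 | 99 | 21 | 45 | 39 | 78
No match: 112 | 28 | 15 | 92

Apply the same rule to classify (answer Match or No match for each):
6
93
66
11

No match, Match, Match, No match

The simplest hypothesis consistent with all the labels is: multiple of 3 AND at least 21.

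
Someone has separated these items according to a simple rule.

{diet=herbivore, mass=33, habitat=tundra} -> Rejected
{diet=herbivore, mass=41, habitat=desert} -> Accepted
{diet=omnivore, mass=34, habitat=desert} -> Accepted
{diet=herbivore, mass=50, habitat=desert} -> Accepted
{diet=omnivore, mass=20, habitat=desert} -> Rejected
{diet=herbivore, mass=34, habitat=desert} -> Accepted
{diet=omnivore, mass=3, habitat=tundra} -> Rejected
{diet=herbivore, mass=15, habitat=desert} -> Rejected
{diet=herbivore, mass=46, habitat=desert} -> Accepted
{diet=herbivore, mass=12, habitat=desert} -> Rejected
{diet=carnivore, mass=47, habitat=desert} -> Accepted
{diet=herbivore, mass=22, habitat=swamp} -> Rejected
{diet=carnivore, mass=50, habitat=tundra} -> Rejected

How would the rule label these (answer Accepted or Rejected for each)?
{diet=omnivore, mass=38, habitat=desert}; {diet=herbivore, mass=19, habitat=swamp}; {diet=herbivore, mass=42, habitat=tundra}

'Accepted' ⟺ habitat is desert AND mass ≥ 22.
{diet=omnivore, mass=38, habitat=desert}: habitat is desert, mass = 38 — meets the rule, so Accepted. {diet=herbivore, mass=19, habitat=swamp}: habitat is swamp, mass = 19 — does not pass, so Rejected. {diet=herbivore, mass=42, habitat=tundra}: habitat is tundra, mass = 42 — does not pass, so Rejected.

Accepted, Rejected, Rejected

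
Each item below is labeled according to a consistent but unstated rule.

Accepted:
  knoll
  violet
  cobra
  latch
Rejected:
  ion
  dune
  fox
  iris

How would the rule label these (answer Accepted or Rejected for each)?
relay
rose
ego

Rule: length ≥ 5. This holds for each 'Accepted' example and fails for each 'Rejected' one.

Accepted, Rejected, Rejected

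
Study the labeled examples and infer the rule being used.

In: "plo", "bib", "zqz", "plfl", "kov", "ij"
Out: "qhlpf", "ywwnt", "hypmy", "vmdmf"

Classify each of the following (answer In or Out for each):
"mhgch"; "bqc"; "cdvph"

The simplest hypothesis consistent with all the labels is: length ≤ 4.
"mhgch" — length 5, hence Out.
"bqc" — length 3, hence In.
"cdvph" — length 5, hence Out.

Out, In, Out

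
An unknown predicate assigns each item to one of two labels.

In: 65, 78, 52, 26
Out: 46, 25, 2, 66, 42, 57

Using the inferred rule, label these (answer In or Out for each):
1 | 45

The distinguishing property — multiple of 13 — holds for all the 'In' cases and none of the 'Out' cases.
1: Out (1 = 13·0 + 1). 45: Out (45 = 13·3 + 6).

Out, Out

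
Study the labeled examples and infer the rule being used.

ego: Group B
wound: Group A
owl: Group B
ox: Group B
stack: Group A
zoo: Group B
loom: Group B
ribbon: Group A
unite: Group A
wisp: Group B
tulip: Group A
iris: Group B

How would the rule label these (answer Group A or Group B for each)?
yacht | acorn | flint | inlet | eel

Group A, Group A, Group A, Group A, Group B

A rule that fits every label: length ≥ 5 — true of each 'Group A' example, false of each 'Group B' one.
yacht: length 5, fits → Group A. acorn: length 5, fits → Group A. flint: length 5, fits → Group A. inlet: length 5, fits → Group A. eel: length 3, fails the rule → Group B.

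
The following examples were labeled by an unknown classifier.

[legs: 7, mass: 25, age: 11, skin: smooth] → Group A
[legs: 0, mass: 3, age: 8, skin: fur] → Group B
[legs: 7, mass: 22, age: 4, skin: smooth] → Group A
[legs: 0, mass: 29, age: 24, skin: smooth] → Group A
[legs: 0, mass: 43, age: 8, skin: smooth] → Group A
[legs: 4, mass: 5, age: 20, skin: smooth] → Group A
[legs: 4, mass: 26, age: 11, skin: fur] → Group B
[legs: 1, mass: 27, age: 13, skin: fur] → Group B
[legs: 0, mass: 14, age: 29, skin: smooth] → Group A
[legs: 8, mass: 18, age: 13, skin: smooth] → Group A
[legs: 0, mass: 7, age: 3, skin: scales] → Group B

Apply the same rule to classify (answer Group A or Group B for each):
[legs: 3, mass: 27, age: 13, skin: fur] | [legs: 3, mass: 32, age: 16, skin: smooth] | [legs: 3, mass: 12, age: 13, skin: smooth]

Group B, Group A, Group A

Rule: skin is smooth. This holds for each 'Group A' example and fails for each 'Group B' one.
Group B: [legs: 3, mass: 27, age: 13, skin: fur], since skin is fur.
Group A: [legs: 3, mass: 32, age: 16, skin: smooth], since skin is smooth.
Group A: [legs: 3, mass: 12, age: 13, skin: smooth], since skin is smooth.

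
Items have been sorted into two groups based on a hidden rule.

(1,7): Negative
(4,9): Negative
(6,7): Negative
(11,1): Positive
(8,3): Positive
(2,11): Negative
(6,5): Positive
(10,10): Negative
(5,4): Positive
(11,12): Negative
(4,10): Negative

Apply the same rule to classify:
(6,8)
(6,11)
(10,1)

Negative, Negative, Positive

The common property of the 'Positive' items is: first > second. No 'Negative' item has it.
(6,8) — 6 < 8, hence Negative.
(6,11) — 6 < 11, hence Negative.
(10,1) — 10 > 1, hence Positive.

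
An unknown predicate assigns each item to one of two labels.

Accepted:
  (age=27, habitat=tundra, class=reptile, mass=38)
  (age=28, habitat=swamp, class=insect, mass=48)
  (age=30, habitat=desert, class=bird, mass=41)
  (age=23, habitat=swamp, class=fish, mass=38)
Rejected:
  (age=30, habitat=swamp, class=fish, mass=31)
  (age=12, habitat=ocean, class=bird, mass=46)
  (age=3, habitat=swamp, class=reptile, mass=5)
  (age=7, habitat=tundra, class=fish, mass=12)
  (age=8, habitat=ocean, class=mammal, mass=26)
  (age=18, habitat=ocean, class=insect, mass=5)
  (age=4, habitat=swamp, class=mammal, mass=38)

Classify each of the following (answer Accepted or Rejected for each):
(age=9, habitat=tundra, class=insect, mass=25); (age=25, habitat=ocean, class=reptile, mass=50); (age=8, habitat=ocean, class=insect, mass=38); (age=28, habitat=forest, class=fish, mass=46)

Rejected, Accepted, Rejected, Accepted

All 'Accepted' examples share one property — mass ≥ 38 AND age ≥ 18 — and every 'Rejected' example lacks it.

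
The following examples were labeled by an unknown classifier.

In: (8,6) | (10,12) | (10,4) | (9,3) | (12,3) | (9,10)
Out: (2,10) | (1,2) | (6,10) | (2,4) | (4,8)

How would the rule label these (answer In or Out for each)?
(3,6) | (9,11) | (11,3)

Out, In, In

The distinguishing property — first ≥ 8 — holds for all the 'In' cases and none of the 'Out' cases.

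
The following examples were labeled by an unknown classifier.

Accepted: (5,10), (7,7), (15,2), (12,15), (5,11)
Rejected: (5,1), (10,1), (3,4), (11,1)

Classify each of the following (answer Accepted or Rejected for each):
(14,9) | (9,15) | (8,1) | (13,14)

Accepted, Accepted, Rejected, Accepted

The classifier is using: sum ≥ 14.
(14,9): Accepted (14+9 = 23).
(9,15): Accepted (9+15 = 24).
(8,1): Rejected (8+1 = 9).
(13,14): Accepted (13+14 = 27).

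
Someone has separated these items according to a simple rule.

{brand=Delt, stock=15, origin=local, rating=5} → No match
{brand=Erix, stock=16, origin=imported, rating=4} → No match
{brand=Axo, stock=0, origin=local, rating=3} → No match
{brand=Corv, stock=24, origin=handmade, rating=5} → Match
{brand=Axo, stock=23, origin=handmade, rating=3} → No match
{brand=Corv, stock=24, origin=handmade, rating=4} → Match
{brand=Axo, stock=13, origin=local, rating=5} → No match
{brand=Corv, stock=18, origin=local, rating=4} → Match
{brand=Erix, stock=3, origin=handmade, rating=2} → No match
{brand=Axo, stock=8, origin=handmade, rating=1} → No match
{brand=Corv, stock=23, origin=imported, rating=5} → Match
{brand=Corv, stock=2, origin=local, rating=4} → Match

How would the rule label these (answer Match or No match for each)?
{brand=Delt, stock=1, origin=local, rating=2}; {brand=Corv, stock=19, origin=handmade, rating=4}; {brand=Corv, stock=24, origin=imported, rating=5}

No match, Match, Match

Checking candidate rules against both groups, what survives is: brand is Corv.
{brand=Delt, stock=1, origin=local, rating=2}: brand is Delt — doesn't qualify, so No match. {brand=Corv, stock=19, origin=handmade, rating=4}: brand is Corv — has this property, so Match. {brand=Corv, stock=24, origin=imported, rating=5}: brand is Corv — has this property, so Match.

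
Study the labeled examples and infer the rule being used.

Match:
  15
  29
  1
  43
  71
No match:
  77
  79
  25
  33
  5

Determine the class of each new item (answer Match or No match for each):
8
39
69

Match, No match, No match

Checking candidate rules against both groups, what survives is: ≡ 1 (mod 7).
8: 8 mod 7 = 1 — has this property, so Match. 39: 39 mod 7 = 4 — fails the rule, so No match. 69: 69 mod 7 = 6 — fails the rule, so No match.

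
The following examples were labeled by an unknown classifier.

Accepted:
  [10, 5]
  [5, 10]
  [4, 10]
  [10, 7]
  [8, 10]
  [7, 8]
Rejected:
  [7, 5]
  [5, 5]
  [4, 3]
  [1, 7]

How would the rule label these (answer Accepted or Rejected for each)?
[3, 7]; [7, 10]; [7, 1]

The pattern is that an item is 'Accepted' exactly when: sum ≥ 14.
[3, 7] — 3+7 = 10, hence Rejected. [7, 10] — 7+10 = 17, hence Accepted. [7, 1] — 7+1 = 8, hence Rejected.

Rejected, Accepted, Rejected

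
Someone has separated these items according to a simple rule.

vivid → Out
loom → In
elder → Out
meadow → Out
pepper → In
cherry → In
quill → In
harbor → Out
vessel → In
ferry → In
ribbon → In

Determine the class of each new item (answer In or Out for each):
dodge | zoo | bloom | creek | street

Out, In, In, In, In

The distinguishing property — has a double letter — holds for all the 'In' cases and none of the 'Out' cases.
dodge: no doubled letter, fails the rule → Out. zoo: 'oo' doubled, matches → In. bloom: 'oo' doubled, matches → In. creek: 'ee' doubled, matches → In. street: 'ee' doubled, matches → In.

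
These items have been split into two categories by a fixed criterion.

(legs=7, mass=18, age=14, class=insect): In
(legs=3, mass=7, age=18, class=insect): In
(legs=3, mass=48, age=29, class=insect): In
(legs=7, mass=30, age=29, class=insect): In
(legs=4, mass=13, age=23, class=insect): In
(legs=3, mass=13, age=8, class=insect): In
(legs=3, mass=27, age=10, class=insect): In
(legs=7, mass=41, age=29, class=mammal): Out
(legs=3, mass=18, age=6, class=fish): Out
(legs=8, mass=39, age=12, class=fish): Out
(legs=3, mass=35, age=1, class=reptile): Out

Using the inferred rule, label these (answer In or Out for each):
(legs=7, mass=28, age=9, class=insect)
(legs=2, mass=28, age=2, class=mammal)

In, Out

The simplest hypothesis consistent with all the labels is: class is insect.
(legs=7, mass=28, age=9, class=insect) → class is insect → In.
(legs=2, mass=28, age=2, class=mammal) → class is mammal → Out.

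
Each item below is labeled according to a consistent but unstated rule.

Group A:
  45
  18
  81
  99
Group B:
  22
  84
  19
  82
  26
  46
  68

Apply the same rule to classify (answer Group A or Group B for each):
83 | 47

One predicate separates the groups cleanly: multiple of 9.
83: 83 = 9·9 + 2 — doesn't match, so Group B.
47: 47 = 9·5 + 2 — doesn't match, so Group B.

Group B, Group B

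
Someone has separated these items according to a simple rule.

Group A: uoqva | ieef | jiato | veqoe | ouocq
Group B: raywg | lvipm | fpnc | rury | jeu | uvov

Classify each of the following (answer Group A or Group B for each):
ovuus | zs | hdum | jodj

'Group A' ⟺ has ≥ 3 vowels.
ovuus: 3 vowels — qualifies, so Group A.
zs: 0 vowels — doesn't match, so Group B.
hdum: 1 vowel — doesn't match, so Group B.
jodj: 1 vowel — doesn't match, so Group B.

Group A, Group B, Group B, Group B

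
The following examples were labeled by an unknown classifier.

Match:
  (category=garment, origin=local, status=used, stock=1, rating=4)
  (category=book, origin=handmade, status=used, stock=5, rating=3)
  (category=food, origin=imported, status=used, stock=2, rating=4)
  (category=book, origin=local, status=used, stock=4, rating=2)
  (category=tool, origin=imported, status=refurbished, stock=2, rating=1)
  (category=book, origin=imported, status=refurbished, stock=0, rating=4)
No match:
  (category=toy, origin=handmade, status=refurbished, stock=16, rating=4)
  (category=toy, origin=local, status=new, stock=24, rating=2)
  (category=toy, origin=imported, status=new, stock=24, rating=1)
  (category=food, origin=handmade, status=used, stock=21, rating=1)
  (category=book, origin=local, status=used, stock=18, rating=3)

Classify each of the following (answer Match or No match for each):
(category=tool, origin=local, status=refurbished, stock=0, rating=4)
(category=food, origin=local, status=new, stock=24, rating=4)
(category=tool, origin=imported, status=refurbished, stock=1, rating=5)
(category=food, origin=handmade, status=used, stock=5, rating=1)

Match, No match, Match, Match

The common property of the 'Match' items is: stock ≤ 5. No 'No match' item has it.
(category=tool, origin=local, status=refurbished, stock=0, rating=4) — stock = 0, hence Match. (category=food, origin=local, status=new, stock=24, rating=4) — stock = 24, hence No match. (category=tool, origin=imported, status=refurbished, stock=1, rating=5) — stock = 1, hence Match. (category=food, origin=handmade, status=used, stock=5, rating=1) — stock = 5, hence Match.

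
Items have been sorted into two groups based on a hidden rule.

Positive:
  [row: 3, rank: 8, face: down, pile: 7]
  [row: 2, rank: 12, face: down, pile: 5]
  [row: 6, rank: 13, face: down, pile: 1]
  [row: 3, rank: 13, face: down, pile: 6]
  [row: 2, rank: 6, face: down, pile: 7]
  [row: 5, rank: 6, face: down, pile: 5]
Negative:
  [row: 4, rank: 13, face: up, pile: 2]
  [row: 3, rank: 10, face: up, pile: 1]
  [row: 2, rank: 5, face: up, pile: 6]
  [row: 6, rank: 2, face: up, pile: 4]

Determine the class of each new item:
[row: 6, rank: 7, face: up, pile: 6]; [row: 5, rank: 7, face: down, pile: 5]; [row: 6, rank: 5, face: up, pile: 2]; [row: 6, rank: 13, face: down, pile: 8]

Negative, Positive, Negative, Positive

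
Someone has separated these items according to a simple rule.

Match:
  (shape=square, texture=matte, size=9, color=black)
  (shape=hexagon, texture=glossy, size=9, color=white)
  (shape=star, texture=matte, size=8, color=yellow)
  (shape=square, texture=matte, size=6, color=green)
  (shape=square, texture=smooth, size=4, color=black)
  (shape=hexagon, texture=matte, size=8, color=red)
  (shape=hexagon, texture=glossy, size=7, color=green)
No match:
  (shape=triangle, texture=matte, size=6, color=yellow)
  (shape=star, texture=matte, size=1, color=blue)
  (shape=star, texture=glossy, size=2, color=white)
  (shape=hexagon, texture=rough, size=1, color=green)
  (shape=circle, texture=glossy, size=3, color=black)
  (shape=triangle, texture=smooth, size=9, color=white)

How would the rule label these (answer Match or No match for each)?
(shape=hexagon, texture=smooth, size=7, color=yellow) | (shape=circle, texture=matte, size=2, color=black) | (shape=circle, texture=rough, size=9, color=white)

Match, No match, Match

Rule: shape is not triangle AND size ≥ 4. This holds for each 'Match' example and fails for each 'No match' one.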